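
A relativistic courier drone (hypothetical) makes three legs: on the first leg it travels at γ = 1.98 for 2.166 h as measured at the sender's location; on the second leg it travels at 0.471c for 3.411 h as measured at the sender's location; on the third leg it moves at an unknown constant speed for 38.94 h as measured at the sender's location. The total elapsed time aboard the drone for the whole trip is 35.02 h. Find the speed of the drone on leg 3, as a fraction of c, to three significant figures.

Leg 1: γ = 1.98; τ_1 = 2.166/1.980 = 1.094 h.
Leg 2: γ = 1/√(1 − 0.471²) = 1/√0.7782 = 1.134; τ_2 = 3.411/1.134 = 3.009 h.
Leg 3: speed unknown; τ_3 = 38.94/γ_3.
Total proper time: 1.094 + 3.009 + τ_3 = 35.02, so τ_3 = 35.02 − 4.103 = 30.92 h.
γ_3 = 38.94/30.92 = 1.259; β = √(1 − 1/γ²) = √0.3696.

β = 0.608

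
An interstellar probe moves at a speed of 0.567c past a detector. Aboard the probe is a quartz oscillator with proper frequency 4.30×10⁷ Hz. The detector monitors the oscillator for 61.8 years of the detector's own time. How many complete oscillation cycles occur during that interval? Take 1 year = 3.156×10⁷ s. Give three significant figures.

γ = 1/√(1 − 0.567²) = 1/√0.6785 = 1.214
During 61.8 years of lab time, the oscillator's proper time advances by τ = Δt/γ = 61.8/1.214 = 50.91 years = 1.607×10⁹ s.
N = f × τ = 4.30×10⁷ × 1.607×10⁹ = 6.908×10¹⁶.

N = 6.91×10¹⁶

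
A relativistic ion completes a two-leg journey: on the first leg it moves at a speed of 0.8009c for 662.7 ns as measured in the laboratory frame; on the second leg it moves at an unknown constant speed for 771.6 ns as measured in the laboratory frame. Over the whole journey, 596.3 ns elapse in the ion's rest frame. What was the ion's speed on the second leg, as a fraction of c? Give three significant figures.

β = 0.966

Leg 1: γ = 1/√(1 − 0.8009²) = 1/√0.3586 = 1.670; τ_1 = 662.7/1.670 = 396.8 ns.
Leg 2: speed unknown; τ_2 = 771.6/γ_2.
Total proper time: 396.8 + τ_2 = 596.3, so τ_2 = 596.3 − 396.8 = 199.5 ns.
γ_2 = 771.6/199.5 = 3.868; β = √(1 − 1/γ²) = √0.9332.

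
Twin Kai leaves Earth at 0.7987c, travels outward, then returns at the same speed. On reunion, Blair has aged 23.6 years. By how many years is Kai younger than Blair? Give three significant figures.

Δt − τ = 9.40 years

γ = 1/√(1 − 0.7987²) = 1/√0.3621 = 1.662
Kai's elapsed proper time: τ = 23.6/1.662 = 14.20 years.
Age gap = Δt − τ = 23.6 − 14.20 years.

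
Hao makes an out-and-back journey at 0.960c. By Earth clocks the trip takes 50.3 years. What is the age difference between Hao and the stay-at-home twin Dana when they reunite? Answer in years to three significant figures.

γ = 1/√(1 − 0.960²) = 25/7 ≈ 3.571
Hao's elapsed proper time: τ = 50.3/3.571 = 14.08 years.
Age gap = Δt − τ = 50.3 − 14.08 years.

Δt − τ = 36.2 years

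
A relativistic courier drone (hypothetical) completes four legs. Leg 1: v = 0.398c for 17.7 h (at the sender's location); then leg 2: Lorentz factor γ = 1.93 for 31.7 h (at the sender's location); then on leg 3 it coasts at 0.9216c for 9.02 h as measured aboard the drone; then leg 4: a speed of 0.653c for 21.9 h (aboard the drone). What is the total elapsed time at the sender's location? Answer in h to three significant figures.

Δt = 102 h

Leg 1: 17.7 h is already measured at the sender's location.
Leg 2: 31.7 h is already measured at the sender's location.
Leg 3: γ = 1/√(1 − 0.9216²) = 1/√0.1507 = 2.576; Δt_3 = 2.576 × 9.02 = 23.24 h.
Leg 4: γ = 1/√(1 − 0.653²) = 1/√0.5736 = 1.320; Δt_4 = 1.320 × 21.9 = 28.92 h.
Total: 17.70 + 31.70 + 23.24 + 28.92 h.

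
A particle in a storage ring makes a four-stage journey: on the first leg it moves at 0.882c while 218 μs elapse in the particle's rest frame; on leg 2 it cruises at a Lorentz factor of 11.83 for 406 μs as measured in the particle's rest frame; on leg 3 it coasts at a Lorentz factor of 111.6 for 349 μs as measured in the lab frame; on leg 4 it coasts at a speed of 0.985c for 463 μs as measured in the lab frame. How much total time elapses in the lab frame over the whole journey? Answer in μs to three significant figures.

Leg 1: γ = 1/√(1 − 0.882²) = 1/√0.2221 = 2.122; Δt_1 = 2.122 × 218 = 462.6 μs.
Leg 2: γ = 11.83; Δt_2 = 11.83 × 406 = 4803 μs.
Leg 3: 349 μs is already measured in the lab frame.
Leg 4: 463 μs is already measured in the lab frame.
Total: 462.6 + 4803 + 349.0 + 463.0 μs.

Δt = 6080 μs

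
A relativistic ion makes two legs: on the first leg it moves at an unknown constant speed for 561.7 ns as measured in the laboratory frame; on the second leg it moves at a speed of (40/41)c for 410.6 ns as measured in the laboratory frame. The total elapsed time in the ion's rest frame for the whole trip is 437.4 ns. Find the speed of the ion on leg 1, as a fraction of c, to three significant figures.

Leg 1: speed unknown; τ_1 = 561.7/γ_1.
Leg 2: γ = 1/√(1 − (40/41)²) = 41/9 ≈ 4.556; τ_2 = 410.6/4.556 = 90.13 ns.
Total proper time: τ_1 + 90.13 = 437.4, so τ_1 = 437.4 − 90.13 = 347.3 ns.
γ_1 = 561.7/347.3 = 1.617; β = √(1 − 1/γ²) = √0.6178.

β = 0.786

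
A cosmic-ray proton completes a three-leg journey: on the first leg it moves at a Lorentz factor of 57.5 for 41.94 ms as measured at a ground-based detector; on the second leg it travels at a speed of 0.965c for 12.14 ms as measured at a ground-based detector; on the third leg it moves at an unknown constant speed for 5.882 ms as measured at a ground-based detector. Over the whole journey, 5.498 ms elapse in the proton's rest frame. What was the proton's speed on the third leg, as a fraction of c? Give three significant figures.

Leg 1: γ = 57.5; τ_1 = 41.94/57.50 = 0.7294 ms.
Leg 2: γ = 1/√(1 − 0.965²) = 1/√0.06878 = 3.813; τ_2 = 12.14/3.813 = 3.184 ms.
Leg 3: speed unknown; τ_3 = 5.882/γ_3.
Total proper time: 0.7294 + 3.184 + τ_3 = 5.498, so τ_3 = 5.498 − 3.913 = 1.585 ms.
γ_3 = 5.882/1.585 = 3.711; β = √(1 − 1/γ²) = √0.9274.

β = 0.963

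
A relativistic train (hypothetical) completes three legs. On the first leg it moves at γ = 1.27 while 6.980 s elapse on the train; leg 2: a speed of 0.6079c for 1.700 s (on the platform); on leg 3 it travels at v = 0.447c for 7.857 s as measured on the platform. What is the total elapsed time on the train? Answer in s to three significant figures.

Leg 1: 6.980 s is already measured on the train.
Leg 2: γ = 1/√(1 − 0.6079²) = 1/√0.6305 = 1.259; τ_2 = 1.700/1.259 = 1.350 s.
Leg 3: γ = 1/√(1 − 0.447²) = 1/√0.8002 = 1.118; τ_3 = 7.857/1.118 = 7.028 s.
Total: 6.980 + 1.350 + 7.028 s.

τ = 15.4 s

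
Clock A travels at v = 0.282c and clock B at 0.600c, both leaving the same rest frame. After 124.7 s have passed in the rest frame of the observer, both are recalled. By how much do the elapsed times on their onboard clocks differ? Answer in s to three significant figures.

A: γ = 1/√(1 − 0.282²) = 1/√0.9205 = 1.042; τ_A = 124.7/1.042 = 119.6 s.
B: γ = 1/√(1 − 0.600²) = 5/4 = 1.250; τ_B = 124.7/1.250 = 99.76 s.

|τ_A − τ_B| = 19.9 s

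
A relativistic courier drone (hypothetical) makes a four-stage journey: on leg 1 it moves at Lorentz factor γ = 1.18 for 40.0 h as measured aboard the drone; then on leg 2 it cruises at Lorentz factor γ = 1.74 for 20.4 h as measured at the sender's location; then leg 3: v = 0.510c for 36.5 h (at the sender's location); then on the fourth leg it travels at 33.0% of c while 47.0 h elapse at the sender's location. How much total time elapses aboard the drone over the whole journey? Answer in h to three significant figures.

Leg 1: 40.0 h is already measured aboard the drone.
Leg 2: γ = 1.74; τ_2 = 20.4/1.740 = 11.72 h.
Leg 3: γ = 1/√(1 − 0.510²) = 1/√0.7399 = 1.163; τ_3 = 36.5/1.163 = 31.40 h.
Leg 4: β = 0.330; γ = 1/√(1 − 0.330²) = 1/√0.8911 = 1.059; τ_4 = 47.0/1.059 = 44.37 h.
Total: 40.00 + 11.72 + 31.40 + 44.37 h.

τ = 127 h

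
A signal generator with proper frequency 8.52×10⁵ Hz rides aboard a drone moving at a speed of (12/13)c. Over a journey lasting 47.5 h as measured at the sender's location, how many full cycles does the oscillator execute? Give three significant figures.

N = 5.60×10¹⁰

γ = 1/√(1 − (12/13)²) = 13/5 = 2.600
The oscillator's own cycle count is N = f × τ where τ is the proper time aboard the drone. τ = Δt/γ = 47.5/2.600 = 18.27 h = 6.577×10⁴ s.
N = 8.52×10⁵ × 6.577×10⁴ = 5.604×10¹⁰.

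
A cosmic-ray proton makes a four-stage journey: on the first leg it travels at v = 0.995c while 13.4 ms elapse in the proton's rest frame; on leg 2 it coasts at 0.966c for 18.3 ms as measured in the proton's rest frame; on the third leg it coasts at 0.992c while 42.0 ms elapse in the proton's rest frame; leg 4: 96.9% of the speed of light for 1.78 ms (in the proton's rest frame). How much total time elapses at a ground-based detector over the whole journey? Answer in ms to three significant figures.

Leg 1: γ = 1/√(1 − 0.995²) = 1/√0.009975 = 10.01; Δt_1 = 10.01 × 13.4 = 134.2 ms.
Leg 2: γ = 1/√(1 − 0.966²) = 1/√0.06684 = 3.868; Δt_2 = 3.868 × 18.3 = 70.78 ms.
Leg 3: γ = 1/√(1 − 0.992²) = 1/√0.01594 = 7.922; Δt_3 = 7.922 × 42.0 = 332.7 ms.
Leg 4: β = 0.969; γ = 1/√(1 − 0.969²) = 1/√0.06104 = 4.048; Δt_4 = 4.048 × 1.78 = 7.205 ms.
Total: 134.2 + 70.78 + 332.7 + 7.205 ms.

Δt = 545 ms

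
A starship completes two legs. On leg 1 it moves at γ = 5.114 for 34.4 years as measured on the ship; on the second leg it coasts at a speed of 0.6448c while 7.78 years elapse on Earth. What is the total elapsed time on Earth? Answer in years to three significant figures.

Δt = 184 years

Leg 1: γ = 5.114; Δt_1 = 5.114 × 34.4 = 175.9 years.
Leg 2: 7.78 years is already measured on Earth.
Total: 175.9 + 7.780 years.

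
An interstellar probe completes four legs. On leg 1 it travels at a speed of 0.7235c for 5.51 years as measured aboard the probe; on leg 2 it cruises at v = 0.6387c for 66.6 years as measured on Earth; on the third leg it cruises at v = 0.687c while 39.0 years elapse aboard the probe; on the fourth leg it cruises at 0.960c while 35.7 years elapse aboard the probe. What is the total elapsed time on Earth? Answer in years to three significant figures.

Leg 1: γ = 1/√(1 − 0.7235²) = 1/√0.4765 = 1.449; Δt_1 = 1.449 × 5.51 = 7.982 years.
Leg 2: 66.6 years is already measured on Earth.
Leg 3: γ = 1/√(1 − 0.687²) = 1/√0.5280 = 1.376; Δt_3 = 1.376 × 39.0 = 53.67 years.
Leg 4: γ = 1/√(1 − 0.960²) = 25/7 ≈ 3.571; Δt_4 = 3.571 × 35.7 = 127.5 years.
Total: 7.982 + 66.60 + 53.67 + 127.5 years.

Δt = 256 years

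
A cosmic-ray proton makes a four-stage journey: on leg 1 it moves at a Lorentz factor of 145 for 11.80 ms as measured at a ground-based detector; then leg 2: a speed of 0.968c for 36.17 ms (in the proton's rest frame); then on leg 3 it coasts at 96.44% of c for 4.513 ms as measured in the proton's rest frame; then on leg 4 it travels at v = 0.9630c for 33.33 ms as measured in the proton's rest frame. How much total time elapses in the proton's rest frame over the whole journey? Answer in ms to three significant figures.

τ = 74.1 ms

Leg 1: γ = 145; τ_1 = 11.80/145.0 = 0.08138 ms.
Leg 2: 36.17 ms is already measured in the proton's rest frame.
Leg 3: 4.513 ms is already measured in the proton's rest frame.
Leg 4: 33.33 ms is already measured in the proton's rest frame.
Total: 0.08138 + 36.17 + 4.513 + 33.33 ms.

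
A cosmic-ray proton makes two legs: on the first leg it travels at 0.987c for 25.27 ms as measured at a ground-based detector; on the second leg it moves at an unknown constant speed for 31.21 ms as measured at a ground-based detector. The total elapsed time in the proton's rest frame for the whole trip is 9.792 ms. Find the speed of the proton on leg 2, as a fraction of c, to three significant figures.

β = 0.983

Leg 1: γ = 1/√(1 − 0.987²) = 1/√0.02583 = 6.222; τ_1 = 25.27/6.222 = 4.061 ms.
Leg 2: speed unknown; τ_2 = 31.21/γ_2.
Total proper time: 4.061 + τ_2 = 9.792, so τ_2 = 9.792 − 4.061 = 5.731 ms.
γ_2 = 31.21/5.731 = 5.446; β = √(1 − 1/γ²) = √0.9663.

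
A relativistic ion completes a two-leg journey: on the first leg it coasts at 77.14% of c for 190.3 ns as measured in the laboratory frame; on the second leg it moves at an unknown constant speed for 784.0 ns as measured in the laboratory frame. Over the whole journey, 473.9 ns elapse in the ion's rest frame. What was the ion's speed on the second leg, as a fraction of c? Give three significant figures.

Leg 1: β = 0.7714; γ = 1/√(1 − 0.7714²) = 1/√0.4049 = 1.571; τ_1 = 190.3/1.571 = 121.1 ns.
Leg 2: speed unknown; τ_2 = 784.0/γ_2.
Total proper time: 121.1 + τ_2 = 473.9, so τ_2 = 473.9 − 121.1 = 352.8 ns.
γ_2 = 784.0/352.8 = 2.222; β = √(1 − 1/γ²) = √0.7975.

β = 0.893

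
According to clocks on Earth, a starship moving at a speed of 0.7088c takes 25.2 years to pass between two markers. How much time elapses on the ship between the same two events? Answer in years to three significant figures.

τ = 17.8 years

γ = 1/√(1 − 0.7088²) = 1/√0.4976 = 1.418
The interval measured on Earth is the dilated one; the clock on the ship measures the proper time τ = Δt/γ = 25.2/1.418 years.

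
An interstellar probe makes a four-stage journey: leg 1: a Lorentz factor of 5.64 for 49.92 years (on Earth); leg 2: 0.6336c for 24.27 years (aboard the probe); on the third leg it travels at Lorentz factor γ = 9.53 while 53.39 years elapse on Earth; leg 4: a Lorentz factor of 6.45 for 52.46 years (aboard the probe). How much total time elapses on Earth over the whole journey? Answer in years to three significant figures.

Leg 1: 49.92 years is already measured on Earth.
Leg 2: γ = 1/√(1 − 0.6336²) = 1/√0.5986 = 1.293; Δt_2 = 1.293 × 24.27 = 31.37 years.
Leg 3: 53.39 years is already measured on Earth.
Leg 4: γ = 6.45; Δt_4 = 6.450 × 52.46 = 338.4 years.
Total: 49.92 + 31.37 + 53.39 + 338.4 years.

Δt = 473 years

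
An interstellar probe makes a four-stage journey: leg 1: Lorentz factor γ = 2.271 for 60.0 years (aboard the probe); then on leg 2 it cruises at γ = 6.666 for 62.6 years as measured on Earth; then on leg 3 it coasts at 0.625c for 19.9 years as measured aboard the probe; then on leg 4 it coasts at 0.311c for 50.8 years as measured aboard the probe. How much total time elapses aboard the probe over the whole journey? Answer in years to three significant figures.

Leg 1: 60.0 years is already measured aboard the probe.
Leg 2: γ = 6.666; τ_2 = 62.6/6.666 = 9.391 years.
Leg 3: 19.9 years is already measured aboard the probe.
Leg 4: 50.8 years is already measured aboard the probe.
Total: 60.00 + 9.391 + 19.90 + 50.80 years.

τ = 140 years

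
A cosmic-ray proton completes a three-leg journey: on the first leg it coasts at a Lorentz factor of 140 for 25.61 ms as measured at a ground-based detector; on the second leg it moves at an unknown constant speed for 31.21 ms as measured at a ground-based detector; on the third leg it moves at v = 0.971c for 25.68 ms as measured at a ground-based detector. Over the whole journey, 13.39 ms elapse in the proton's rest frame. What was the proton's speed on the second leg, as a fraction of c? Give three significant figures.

β = 0.974

Leg 1: γ = 140; τ_1 = 25.61/140.0 = 0.1829 ms.
Leg 2: speed unknown; τ_2 = 31.21/γ_2.
Leg 3: γ = 1/√(1 − 0.971²) = 1/√0.05716 = 4.183; τ_3 = 25.68/4.183 = 6.140 ms.
Total proper time: 0.1829 + τ_2 + 6.140 = 13.39, so τ_2 = 13.39 − 6.322 = 7.068 ms.
γ_2 = 31.21/7.068 = 4.416; β = √(1 − 1/γ²) = √0.9487.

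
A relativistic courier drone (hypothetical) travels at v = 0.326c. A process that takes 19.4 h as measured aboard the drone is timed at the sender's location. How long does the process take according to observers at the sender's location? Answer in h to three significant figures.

Δt = 20.5 h

γ = 1/√(1 − 0.326²) = 1/√0.8937 = 1.058
The interval measured aboard the drone is the proper time (both events occur at the same place in that frame); the lab-frame interval is Δt = γτ = 1.058 × 19.4 h.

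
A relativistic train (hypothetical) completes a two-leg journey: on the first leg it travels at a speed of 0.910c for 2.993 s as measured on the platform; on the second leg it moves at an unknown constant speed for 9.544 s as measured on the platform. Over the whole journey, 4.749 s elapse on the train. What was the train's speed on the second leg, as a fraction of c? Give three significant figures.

β = 0.930

Leg 1: γ = 1/√(1 − 0.910²) = 1/√0.1719 = 2.412; τ_1 = 2.993/2.412 = 1.241 s.
Leg 2: speed unknown; τ_2 = 9.544/γ_2.
Total proper time: 1.241 + τ_2 = 4.749, so τ_2 = 4.749 − 1.241 = 3.508 s.
γ_2 = 9.544/3.508 = 2.721; β = √(1 − 1/γ²) = √0.8649.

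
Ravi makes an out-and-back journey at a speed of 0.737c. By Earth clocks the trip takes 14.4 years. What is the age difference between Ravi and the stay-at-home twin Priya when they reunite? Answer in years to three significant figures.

Δt − τ = 4.67 years

γ = 1/√(1 − 0.737²) = 1/√0.4568 = 1.480
Ravi's elapsed proper time: τ = 14.4/1.480 = 9.733 years.
Age gap = Δt − τ = 14.4 − 9.733 years.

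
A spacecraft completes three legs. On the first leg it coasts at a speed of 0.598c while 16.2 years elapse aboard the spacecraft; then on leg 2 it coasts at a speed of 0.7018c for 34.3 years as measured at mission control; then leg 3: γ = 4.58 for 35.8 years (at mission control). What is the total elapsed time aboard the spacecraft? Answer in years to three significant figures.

τ = 48.5 years

Leg 1: 16.2 years is already measured aboard the spacecraft.
Leg 2: γ = 1/√(1 − 0.7018²) = 1/√0.5075 = 1.404; τ_2 = 34.3/1.404 = 24.43 years.
Leg 3: γ = 4.58; τ_3 = 35.8/4.580 = 7.817 years.
Total: 16.20 + 24.43 + 7.817 years.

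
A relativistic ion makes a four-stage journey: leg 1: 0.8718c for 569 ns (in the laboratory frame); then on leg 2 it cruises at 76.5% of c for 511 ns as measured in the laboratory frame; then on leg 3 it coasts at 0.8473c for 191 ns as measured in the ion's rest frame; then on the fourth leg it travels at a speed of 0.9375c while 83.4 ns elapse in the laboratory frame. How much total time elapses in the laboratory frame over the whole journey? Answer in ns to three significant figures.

Leg 1: 569 ns is already measured in the laboratory frame.
Leg 2: 511 ns is already measured in the laboratory frame.
Leg 3: γ = 1/√(1 − 0.8473²) = 1/√0.2821 = 1.883; Δt_3 = 1.883 × 191 = 359.6 ns.
Leg 4: 83.4 ns is already measured in the laboratory frame.
Total: 569.0 + 511.0 + 359.6 + 83.40 ns.

Δt = 1520 ns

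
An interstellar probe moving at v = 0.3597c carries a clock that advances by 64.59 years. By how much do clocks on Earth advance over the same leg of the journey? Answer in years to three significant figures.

Δt = 69.2 years

γ = 1/√(1 − 0.3597²) = 1/√0.8706 = 1.072
The interval measured aboard the probe is the proper time (both events occur at the same place in that frame); the lab-frame interval is Δt = γτ = 1.072 × 64.59 years.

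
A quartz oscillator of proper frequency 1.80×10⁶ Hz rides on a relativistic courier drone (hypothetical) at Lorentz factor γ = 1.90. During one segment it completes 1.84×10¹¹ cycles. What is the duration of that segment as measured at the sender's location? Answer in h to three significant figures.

γ = 1.90
Proper time for N cycles: τ = N/f = 1.84×10¹¹/(1.80×10⁶) = 1.022×10⁵ s = 28.40 h.
Lab-frame duration Δt = γτ = 1.900 × 28.40 = 53.95 h.

Δt = 54.0 h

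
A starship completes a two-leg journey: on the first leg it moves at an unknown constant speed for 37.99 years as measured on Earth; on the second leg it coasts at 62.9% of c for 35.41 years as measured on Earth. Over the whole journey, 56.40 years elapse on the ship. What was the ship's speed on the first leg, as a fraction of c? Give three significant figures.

Leg 1: speed unknown; τ_1 = 37.99/γ_1.
Leg 2: β = 0.629; γ = 1/√(1 − 0.629²) = 1/√0.6044 = 1.286; τ_2 = 35.41/1.286 = 27.53 years.
Total proper time: τ_1 + 27.53 = 56.40, so τ_1 = 56.40 − 27.53 = 28.87 years.
γ_1 = 37.99/28.87 = 1.316; β = √(1 − 1/γ²) = √0.4224.

β = 0.650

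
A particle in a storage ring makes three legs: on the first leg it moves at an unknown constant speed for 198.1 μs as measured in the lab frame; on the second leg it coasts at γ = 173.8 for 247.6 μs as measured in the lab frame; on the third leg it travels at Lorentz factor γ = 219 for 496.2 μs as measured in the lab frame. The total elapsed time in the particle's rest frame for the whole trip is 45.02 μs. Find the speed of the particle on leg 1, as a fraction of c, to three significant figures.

β = 0.978

Leg 1: speed unknown; τ_1 = 198.1/γ_1.
Leg 2: γ = 173.8; τ_2 = 247.6/173.8 = 1.425 μs.
Leg 3: γ = 219; τ_3 = 496.2/219.0 = 2.266 μs.
Total proper time: τ_1 + 1.425 + 2.266 = 45.02, so τ_1 = 45.02 − 3.690 = 41.33 μs.
γ_1 = 198.1/41.33 = 4.793; β = √(1 − 1/γ²) = √0.9565.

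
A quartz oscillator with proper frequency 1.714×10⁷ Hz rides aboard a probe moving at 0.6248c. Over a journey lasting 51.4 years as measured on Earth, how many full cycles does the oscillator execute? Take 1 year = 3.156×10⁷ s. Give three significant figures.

γ = 1/√(1 − 0.6248²) = 1/√0.6096 = 1.281
The oscillator's own cycle count is N = f × τ where τ is the proper time aboard the probe. τ = Δt/γ = 51.4/1.281 = 40.13 years = 1.267×10⁹ s.
N = 1.714×10⁷ × 1.267×10⁹ = 2.171×10¹⁶.

N = 2.17×10¹⁶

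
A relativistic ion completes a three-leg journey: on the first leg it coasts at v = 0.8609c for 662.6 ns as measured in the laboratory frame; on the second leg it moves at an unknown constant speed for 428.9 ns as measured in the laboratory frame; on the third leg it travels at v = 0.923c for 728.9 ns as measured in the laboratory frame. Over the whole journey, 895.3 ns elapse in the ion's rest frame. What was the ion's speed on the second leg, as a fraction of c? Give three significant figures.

Leg 1: γ = 1/√(1 − 0.8609²) = 1/√0.2589 = 1.966; τ_1 = 662.6/1.966 = 337.1 ns.
Leg 2: speed unknown; τ_2 = 428.9/γ_2.
Leg 3: γ = 1/√(1 − 0.923²) = 1/√0.1481 = 2.599; τ_3 = 728.9/2.599 = 280.5 ns.
Total proper time: 337.1 + τ_2 + 280.5 = 895.3, so τ_2 = 895.3 − 617.6 = 277.7 ns.
γ_2 = 428.9/277.7 = 1.544; β = √(1 − 1/γ²) = √0.5808.

β = 0.762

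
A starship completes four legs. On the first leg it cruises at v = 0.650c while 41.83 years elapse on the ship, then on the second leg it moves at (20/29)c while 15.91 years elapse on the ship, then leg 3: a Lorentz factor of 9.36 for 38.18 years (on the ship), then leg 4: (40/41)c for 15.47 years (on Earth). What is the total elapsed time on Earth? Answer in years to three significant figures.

Leg 1: γ = 1/√(1 − 0.650²) = 1/√0.5775 = 1.316; Δt_1 = 1.316 × 41.83 = 55.04 years.
Leg 2: γ = 1/√(1 − (20/29)²) = 29/21 ≈ 1.381; Δt_2 = 1.381 × 15.91 = 21.97 years.
Leg 3: γ = 9.36; Δt_3 = 9.360 × 38.18 = 357.4 years.
Leg 4: 15.47 years is already measured on Earth.
Total: 55.04 + 21.97 + 357.4 + 15.47 years.

Δt = 450 years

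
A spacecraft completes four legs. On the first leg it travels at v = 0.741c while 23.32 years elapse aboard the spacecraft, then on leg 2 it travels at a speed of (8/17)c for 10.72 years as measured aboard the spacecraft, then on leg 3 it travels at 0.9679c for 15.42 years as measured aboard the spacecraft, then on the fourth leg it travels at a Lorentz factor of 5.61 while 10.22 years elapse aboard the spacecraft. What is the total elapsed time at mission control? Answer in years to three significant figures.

Δt = 166 years

Leg 1: γ = 1/√(1 − 0.741²) = 1/√0.4509 = 1.489; Δt_1 = 1.489 × 23.32 = 34.73 years.
Leg 2: γ = 1/√(1 − (8/17)²) = 17/15 ≈ 1.133; Δt_2 = 1.133 × 10.72 = 12.15 years.
Leg 3: γ = 1/√(1 − 0.9679²) = 1/√0.06317 = 3.979; Δt_3 = 3.979 × 15.42 = 61.35 years.
Leg 4: γ = 5.61; Δt_4 = 5.610 × 10.22 = 57.33 years.
Total: 34.73 + 12.15 + 61.35 + 57.33 years.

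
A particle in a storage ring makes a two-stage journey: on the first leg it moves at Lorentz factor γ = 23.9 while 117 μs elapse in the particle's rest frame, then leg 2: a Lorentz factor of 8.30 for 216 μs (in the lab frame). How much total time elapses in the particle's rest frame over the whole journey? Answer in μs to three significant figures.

τ = 143 μs

Leg 1: 117 μs is already measured in the particle's rest frame.
Leg 2: γ = 8.30; τ_2 = 216/8.300 = 26.02 μs.
Total: 117.0 + 26.02 μs.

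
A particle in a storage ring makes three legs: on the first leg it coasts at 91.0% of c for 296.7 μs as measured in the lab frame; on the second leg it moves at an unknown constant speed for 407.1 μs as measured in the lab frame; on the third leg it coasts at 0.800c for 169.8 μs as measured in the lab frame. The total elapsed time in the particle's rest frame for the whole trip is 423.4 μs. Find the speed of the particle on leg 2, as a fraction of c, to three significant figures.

Leg 1: β = 0.910; γ = 1/√(1 − 0.910²) = 1/√0.1719 = 2.412; τ_1 = 296.7/2.412 = 123.0 μs.
Leg 2: speed unknown; τ_2 = 407.1/γ_2.
Leg 3: γ = 1/√(1 − 0.800²) = 5/3 ≈ 1.667; τ_3 = 169.8/1.667 = 101.9 μs.
Total proper time: 123.0 + τ_2 + 101.9 = 423.4, so τ_2 = 423.4 − 224.9 = 198.5 μs.
γ_2 = 407.1/198.5 = 2.051; β = √(1 − 1/γ²) = √0.7622.

β = 0.873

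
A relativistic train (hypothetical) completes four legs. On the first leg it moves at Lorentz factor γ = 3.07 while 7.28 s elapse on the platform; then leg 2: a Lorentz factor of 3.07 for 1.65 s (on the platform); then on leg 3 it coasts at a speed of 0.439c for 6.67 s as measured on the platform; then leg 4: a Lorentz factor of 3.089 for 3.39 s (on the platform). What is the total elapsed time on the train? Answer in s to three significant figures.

τ = 10.0 s

Leg 1: γ = 3.07; τ_1 = 7.28/3.070 = 2.371 s.
Leg 2: γ = 3.07; τ_2 = 1.65/3.070 = 0.5375 s.
Leg 3: γ = 1/√(1 − 0.439²) = 1/√0.8073 = 1.113; τ_3 = 6.67/1.113 = 5.993 s.
Leg 4: γ = 3.089; τ_4 = 3.39/3.089 = 1.097 s.
Total: 2.371 + 0.5375 + 5.993 + 1.097 s.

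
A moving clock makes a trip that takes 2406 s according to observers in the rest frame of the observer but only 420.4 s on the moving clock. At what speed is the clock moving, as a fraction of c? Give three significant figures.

v = 0.985c

The proper time is measured on the moving clock (both events occur at the clock's location); Δt is measured in the rest frame of the observer. γ = Δt/τ = 2406/420.4 = 5.723.
β = √(1 − 1/γ²) = √(1 − 0.03053) = √0.9695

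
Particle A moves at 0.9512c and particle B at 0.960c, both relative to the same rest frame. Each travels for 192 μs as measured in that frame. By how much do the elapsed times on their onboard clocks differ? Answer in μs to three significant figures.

|τ_A − τ_B| = 5.49 μs

A: γ = 1/√(1 − 0.9512²) = 1/√0.09522 = 3.241; τ_A = 192/3.241 = 59.25 μs.
B: γ = 1/√(1 − 0.960²) = 25/7 ≈ 3.571; τ_B = 192/3.571 = 53.76 μs.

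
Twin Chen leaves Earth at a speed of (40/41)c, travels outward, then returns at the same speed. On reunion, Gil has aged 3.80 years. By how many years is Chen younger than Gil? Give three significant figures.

γ = 1/√(1 − (40/41)²) = 41/9 ≈ 4.556
Chen's elapsed proper time: τ = 3.80/4.556 = 0.8341 years.
Age gap = Δt − τ = 3.80 − 0.8341 years.

Δt − τ = 2.97 years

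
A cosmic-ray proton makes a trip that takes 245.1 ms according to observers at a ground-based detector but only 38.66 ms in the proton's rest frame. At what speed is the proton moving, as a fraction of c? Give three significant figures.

β = 0.987

The proper time is measured in the proton's rest frame (both events occur at the proton's location); Δt is measured at a ground-based detector. γ = Δt/τ = 245.1/38.66 = 6.340.
β = √(1 − 1/γ²) = √(1 − 0.02488) = √0.9751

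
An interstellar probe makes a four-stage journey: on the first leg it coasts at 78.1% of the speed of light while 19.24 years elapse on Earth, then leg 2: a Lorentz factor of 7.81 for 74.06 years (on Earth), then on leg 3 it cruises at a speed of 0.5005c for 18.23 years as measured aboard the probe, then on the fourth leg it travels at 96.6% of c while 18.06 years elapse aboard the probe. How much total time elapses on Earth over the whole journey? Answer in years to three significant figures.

Leg 1: 19.24 years is already measured on Earth.
Leg 2: 74.06 years is already measured on Earth.
Leg 3: γ = 1/√(1 − 0.5005²) = 1/√0.7495 = 1.155; Δt_3 = 1.155 × 18.23 = 21.06 years.
Leg 4: β = 0.966; γ = 1/√(1 − 0.966²) = 1/√0.06684 = 3.868; Δt_4 = 3.868 × 18.06 = 69.85 years.
Total: 19.24 + 74.06 + 21.06 + 69.85 years.

Δt = 184 years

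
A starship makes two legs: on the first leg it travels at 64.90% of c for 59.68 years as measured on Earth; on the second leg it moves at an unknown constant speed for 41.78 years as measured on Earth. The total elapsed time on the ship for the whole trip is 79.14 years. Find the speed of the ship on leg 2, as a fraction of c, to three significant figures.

β = 0.590

Leg 1: β = 0.6490; γ = 1/√(1 − 0.6490²) = 1/√0.5788 = 1.314; τ_1 = 59.68/1.314 = 45.40 years.
Leg 2: speed unknown; τ_2 = 41.78/γ_2.
Total proper time: 45.40 + τ_2 = 79.14, so τ_2 = 79.14 − 45.40 = 33.74 years.
γ_2 = 41.78/33.74 = 1.238; β = √(1 − 1/γ²) = √0.3480.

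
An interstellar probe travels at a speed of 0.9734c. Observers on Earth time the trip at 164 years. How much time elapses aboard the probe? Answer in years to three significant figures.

γ = 1/√(1 − 0.9734²) = 1/√0.05249 = 4.365
The interval measured on Earth is the dilated one; the clock aboard the probe measures the proper time τ = Δt/γ = 164/4.365 years.

τ = 37.6 years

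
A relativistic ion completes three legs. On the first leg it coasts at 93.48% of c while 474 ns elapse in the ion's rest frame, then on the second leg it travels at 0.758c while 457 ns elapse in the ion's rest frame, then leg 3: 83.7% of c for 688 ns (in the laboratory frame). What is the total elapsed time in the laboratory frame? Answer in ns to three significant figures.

Leg 1: β = 0.9348; γ = 1/√(1 − 0.9348²) = 1/√0.1261 = 2.816; Δt_1 = 2.816 × 474 = 1335 ns.
Leg 2: γ = 1/√(1 − 0.758²) = 1/√0.4254 = 1.533; Δt_2 = 1.533 × 457 = 700.6 ns.
Leg 3: 688 ns is already measured in the laboratory frame.
Total: 1335 + 700.6 + 688.0 ns.

Δt = 2720 ns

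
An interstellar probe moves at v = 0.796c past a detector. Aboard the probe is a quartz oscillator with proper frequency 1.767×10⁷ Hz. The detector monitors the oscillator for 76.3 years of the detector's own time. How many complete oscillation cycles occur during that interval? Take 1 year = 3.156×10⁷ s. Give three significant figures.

N = 2.58×10¹⁶

γ = 1/√(1 − 0.796²) = 1/√0.3664 = 1.652
During 76.3 years of lab time, the oscillator's proper time advances by τ = Δt/γ = 76.3/1.652 = 46.18 years = 1.458×10⁹ s.
N = f × τ = 1.767×10⁷ × 1.458×10⁹ = 2.576×10¹⁶.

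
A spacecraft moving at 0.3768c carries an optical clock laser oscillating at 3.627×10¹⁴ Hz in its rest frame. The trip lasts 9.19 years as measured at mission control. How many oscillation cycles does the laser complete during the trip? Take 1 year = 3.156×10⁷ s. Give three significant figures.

N = 9.74×10²²

γ = 1/√(1 − 0.3768²) = 1/√0.8580 = 1.080
The oscillator's own cycle count is N = f × τ where τ is the proper time aboard the spacecraft. τ = Δt/γ = 9.19/1.080 = 8.513 years = 2.687×10⁸ s.
N = 3.627×10¹⁴ × 2.687×10⁸ = 9.744×10²².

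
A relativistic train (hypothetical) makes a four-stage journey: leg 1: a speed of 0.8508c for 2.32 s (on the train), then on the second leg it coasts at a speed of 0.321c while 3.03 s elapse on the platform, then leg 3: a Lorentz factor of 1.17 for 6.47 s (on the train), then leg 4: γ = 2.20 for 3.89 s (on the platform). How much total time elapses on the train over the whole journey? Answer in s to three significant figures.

τ = 13.4 s

Leg 1: 2.32 s is already measured on the train.
Leg 2: γ = 1/√(1 − 0.321²) = 1/√0.8970 = 1.056; τ_2 = 3.03/1.056 = 2.870 s.
Leg 3: 6.47 s is already measured on the train.
Leg 4: γ = 2.20; τ_4 = 3.89/2.200 = 1.768 s.
Total: 2.320 + 2.870 + 6.470 + 1.768 s.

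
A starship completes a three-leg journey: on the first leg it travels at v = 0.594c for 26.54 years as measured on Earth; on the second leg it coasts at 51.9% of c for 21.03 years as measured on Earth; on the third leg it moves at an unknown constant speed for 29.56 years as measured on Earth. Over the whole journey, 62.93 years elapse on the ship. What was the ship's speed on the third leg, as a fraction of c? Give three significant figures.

Leg 1: γ = 1/√(1 − 0.594²) = 1/√0.6472 = 1.243; τ_1 = 26.54/1.243 = 21.35 years.
Leg 2: β = 0.519; γ = 1/√(1 − 0.519²) = 1/√0.7306 = 1.170; τ_2 = 21.03/1.170 = 17.98 years.
Leg 3: speed unknown; τ_3 = 29.56/γ_3.
Total proper time: 21.35 + 17.98 + τ_3 = 62.93, so τ_3 = 62.93 − 39.33 = 23.60 years.
γ_3 = 29.56/23.60 = 1.252; β = √(1 − 1/γ²) = √0.3624.

β = 0.602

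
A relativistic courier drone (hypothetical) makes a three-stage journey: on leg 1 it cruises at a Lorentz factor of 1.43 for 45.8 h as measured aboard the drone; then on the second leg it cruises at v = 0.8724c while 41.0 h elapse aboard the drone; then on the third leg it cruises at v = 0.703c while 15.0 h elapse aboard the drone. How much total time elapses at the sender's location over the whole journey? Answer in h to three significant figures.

Leg 1: γ = 1.43; Δt_1 = 1.430 × 45.8 = 65.49 h.
Leg 2: γ = 1/√(1 − 0.8724²) = 1/√0.2389 = 2.046; Δt_2 = 2.046 × 41.0 = 83.88 h.
Leg 3: γ = 1/√(1 − 0.703²) = 1/√0.5058 = 1.406; Δt_3 = 1.406 × 15.0 = 21.09 h.
Total: 65.49 + 83.88 + 21.09 h.

Δt = 170 h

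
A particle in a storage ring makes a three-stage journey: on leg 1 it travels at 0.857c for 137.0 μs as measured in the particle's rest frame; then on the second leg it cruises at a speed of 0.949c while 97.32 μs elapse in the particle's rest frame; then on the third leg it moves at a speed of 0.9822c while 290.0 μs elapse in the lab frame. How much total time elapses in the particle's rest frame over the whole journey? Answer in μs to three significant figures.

τ = 289 μs

Leg 1: 137.0 μs is already measured in the particle's rest frame.
Leg 2: 97.32 μs is already measured in the particle's rest frame.
Leg 3: γ = 1/√(1 − 0.9822²) = 1/√0.03528 = 5.324; τ_3 = 290.0/5.324 = 54.47 μs.
Total: 137.0 + 97.32 + 54.47 μs.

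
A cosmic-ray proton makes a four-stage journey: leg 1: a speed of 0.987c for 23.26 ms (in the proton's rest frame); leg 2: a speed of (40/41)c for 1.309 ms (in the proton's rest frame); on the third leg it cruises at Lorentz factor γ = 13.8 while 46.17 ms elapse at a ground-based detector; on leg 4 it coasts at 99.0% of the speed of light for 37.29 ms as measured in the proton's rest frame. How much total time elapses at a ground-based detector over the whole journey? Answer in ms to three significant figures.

Δt = 461 ms

Leg 1: γ = 1/√(1 − 0.987²) = 1/√0.02583 = 6.222; Δt_1 = 6.222 × 23.26 = 144.7 ms.
Leg 2: γ = 1/√(1 − (40/41)²) = 41/9 ≈ 4.556; Δt_2 = 4.556 × 1.309 = 5.963 ms.
Leg 3: 46.17 ms is already measured at a ground-based detector.
Leg 4: β = 0.990; γ = 1/√(1 − 0.990²) = 1/√0.01990 = 7.089; Δt_4 = 7.089 × 37.29 = 264.3 ms.
Total: 144.7 + 5.963 + 46.17 + 264.3 ms.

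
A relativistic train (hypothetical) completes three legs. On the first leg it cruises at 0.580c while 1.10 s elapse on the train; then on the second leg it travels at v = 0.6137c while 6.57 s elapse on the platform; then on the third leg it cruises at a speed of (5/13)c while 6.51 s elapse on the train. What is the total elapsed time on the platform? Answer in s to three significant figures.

Leg 1: γ = 1/√(1 − 0.580²) = 1/√0.6636 = 1.228; Δt_1 = 1.228 × 1.10 = 1.350 s.
Leg 2: 6.57 s is already measured on the platform.
Leg 3: γ = 1/√(1 − (5/13)²) = 13/12 ≈ 1.083; Δt_3 = 1.083 × 6.51 = 7.052 s.
Total: 1.350 + 6.570 + 7.052 s.

Δt = 15.0 s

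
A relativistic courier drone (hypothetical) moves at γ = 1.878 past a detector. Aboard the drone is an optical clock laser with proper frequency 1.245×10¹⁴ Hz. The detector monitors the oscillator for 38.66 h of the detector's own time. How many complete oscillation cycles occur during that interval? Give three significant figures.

N = 9.23×10¹⁸

γ = 1.878
During 38.66 h of lab time, the oscillator's proper time advances by τ = Δt/γ = 38.66/1.878 = 20.59 h = 7.411×10⁴ s.
N = f × τ = 1.245×10¹⁴ × 7.411×10⁴ = 9.227×10¹⁸.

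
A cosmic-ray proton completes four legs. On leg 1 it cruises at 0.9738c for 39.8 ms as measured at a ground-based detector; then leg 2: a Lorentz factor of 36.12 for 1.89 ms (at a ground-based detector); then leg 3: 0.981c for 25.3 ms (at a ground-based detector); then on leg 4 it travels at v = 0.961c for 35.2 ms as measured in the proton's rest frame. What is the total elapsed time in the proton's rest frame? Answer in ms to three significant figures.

τ = 49.2 ms

Leg 1: γ = 1/√(1 − 0.9738²) = 1/√0.05171 = 4.397; τ_1 = 39.8/4.397 = 9.051 ms.
Leg 2: γ = 36.12; τ_2 = 1.89/36.12 = 0.05233 ms.
Leg 3: γ = 1/√(1 − 0.981²) = 1/√0.03764 = 5.154; τ_3 = 25.3/5.154 = 4.908 ms.
Leg 4: 35.2 ms is already measured in the proton's rest frame.
Total: 9.051 + 0.05233 + 4.908 + 35.20 ms.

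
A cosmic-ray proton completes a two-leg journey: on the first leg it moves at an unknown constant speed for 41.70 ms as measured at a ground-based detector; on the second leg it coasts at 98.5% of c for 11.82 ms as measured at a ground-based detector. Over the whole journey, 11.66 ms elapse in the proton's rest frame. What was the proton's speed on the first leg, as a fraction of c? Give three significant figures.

β = 0.973

Leg 1: speed unknown; τ_1 = 41.70/γ_1.
Leg 2: β = 0.985; γ = 1/√(1 − 0.985²) = 1/√0.02977 = 5.795; τ_2 = 11.82/5.795 = 2.040 ms.
Total proper time: τ_1 + 2.040 = 11.66, so τ_1 = 11.66 − 2.040 = 9.620 ms.
γ_1 = 41.70/9.620 = 4.335; β = √(1 − 1/γ²) = √0.9468.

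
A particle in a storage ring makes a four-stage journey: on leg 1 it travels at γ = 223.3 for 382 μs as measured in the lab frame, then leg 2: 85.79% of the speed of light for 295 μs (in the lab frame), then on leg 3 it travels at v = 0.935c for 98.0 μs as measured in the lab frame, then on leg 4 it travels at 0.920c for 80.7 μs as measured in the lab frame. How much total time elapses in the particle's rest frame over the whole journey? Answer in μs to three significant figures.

Leg 1: γ = 223.3; τ_1 = 382/223.3 = 1.711 μs.
Leg 2: β = 0.8579; γ = 1/√(1 − 0.8579²) = 1/√0.2640 = 1.946; τ_2 = 295/1.946 = 151.6 μs.
Leg 3: γ = 1/√(1 − 0.935²) = 1/√0.1258 = 2.820; τ_3 = 98.0/2.820 = 34.76 μs.
Leg 4: γ = 1/√(1 − 0.920²) = 1/√0.1536 = 2.552; τ_4 = 80.7/2.552 = 31.63 μs.
Total: 1.711 + 151.6 + 34.76 + 31.63 μs.

τ = 220 μs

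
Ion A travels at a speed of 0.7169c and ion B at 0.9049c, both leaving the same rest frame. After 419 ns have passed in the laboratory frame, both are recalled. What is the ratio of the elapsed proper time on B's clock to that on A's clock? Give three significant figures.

τ_B/τ_A = 0.610

A: γ = 1/√(1 − 0.7169²) = 1/√0.4861 = 1.434. B: γ = 1/√(1 − 0.9049²) = 1/√0.1812 = 2.349.
τ_A/τ_B = γ_B/γ_A = 2.349/1.434 = 1.638, so τ_B/τ_A = 0.6105.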